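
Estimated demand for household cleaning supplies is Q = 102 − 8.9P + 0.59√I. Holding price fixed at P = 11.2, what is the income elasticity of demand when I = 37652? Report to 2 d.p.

At P = 11.2, I = 37652: Q = 116.804.
Holding P constant, ∂Q/∂I = 0.59/(2√I) = 0.0015203.
η_I = (∂Q/∂I)·(I/Q) = 0.0015203 × (37652/116.804) = 0.49.

0.49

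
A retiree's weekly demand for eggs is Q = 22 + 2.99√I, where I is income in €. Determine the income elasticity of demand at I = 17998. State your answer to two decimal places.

At I = 17998: Q = 423.128.
dQ/dI = 2.99/(2√I) = 0.0111437 at this income.
η = (dQ/dI)·(I/Q) = 0.0111437 × (17998/423.128) = 0.47.

0.47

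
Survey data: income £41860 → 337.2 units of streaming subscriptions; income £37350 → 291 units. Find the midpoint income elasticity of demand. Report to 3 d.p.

ΔQ = 291 − 337.2 = -46.2; midpoint Q̄ = (337.2 + 291)/2 = 314.1.
ΔI = 37350 − 41860 = -4510; midpoint Ī = (41860 + 37350)/2 = 39605.
η = (ΔQ/Q̄) ÷ (ΔI/Ī) = (-46.2/314.1) ÷ (-4510/39605) = 1.292.

1.292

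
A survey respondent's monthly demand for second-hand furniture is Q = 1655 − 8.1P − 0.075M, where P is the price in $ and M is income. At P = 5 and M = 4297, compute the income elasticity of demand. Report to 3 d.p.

At P = 5, M = 4297: Q = 1292.225.
Holding P constant, ∂Q/∂M = −0.075.
η_M = (∂Q/∂M)·(M/Q) = -0.075 × (4297/1292.225) = -0.249.

-0.249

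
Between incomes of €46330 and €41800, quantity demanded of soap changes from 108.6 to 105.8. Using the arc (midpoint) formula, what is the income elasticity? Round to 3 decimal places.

ΔQ = 105.8 − 108.6 = -2.8; midpoint Q̄ = (108.6 + 105.8)/2 = 107.2.
ΔI = 41800 − 46330 = -4530; midpoint Ī = (46330 + 41800)/2 = 44065.
η = (ΔQ/Q̄) ÷ (ΔI/Ī) = (-2.8/107.2) ÷ (-4530/44065) = 0.254.

0.254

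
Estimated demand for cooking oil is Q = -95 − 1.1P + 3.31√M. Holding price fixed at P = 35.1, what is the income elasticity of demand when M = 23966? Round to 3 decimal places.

At P = 35.1, M = 23966: Q = 378.810.
Holding P constant, ∂Q/∂M = 3.31/(2√M) = 0.0106906.
η_M = (∂Q/∂M)·(M/Q) = 0.0106906 × (23966/378.810) = 0.676.

0.676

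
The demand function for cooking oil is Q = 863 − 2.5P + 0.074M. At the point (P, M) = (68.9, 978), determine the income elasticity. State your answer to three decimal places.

At P = 68.9, M = 978: Q = 763.122.
Holding P constant, ∂Q/∂M = 0.074.
η_M = (∂Q/∂M)·(M/Q) = 0.074 × (978/763.122) = 0.095.

0.095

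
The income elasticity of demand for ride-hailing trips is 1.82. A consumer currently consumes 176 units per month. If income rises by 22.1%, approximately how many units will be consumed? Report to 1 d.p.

246.8

%ΔQ ≈ η × %ΔI = 1.82 × 22.1% = 40.222%.
New Q ≈ 176 × (1 + 0.40222) = 246.8.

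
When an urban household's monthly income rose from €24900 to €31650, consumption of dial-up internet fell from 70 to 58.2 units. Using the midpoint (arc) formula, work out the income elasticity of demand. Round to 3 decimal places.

ΔQ = 58.2 − 70 = -11.8; midpoint Q̄ = (70 + 58.2)/2 = 64.1.
ΔI = 31650 − 24900 = 6750; midpoint Ī = (24900 + 31650)/2 = 28275.
η = (ΔQ/Q̄) ÷ (ΔI/Ī) = (-11.8/64.1) ÷ (6750/28275) = -0.771.

-0.771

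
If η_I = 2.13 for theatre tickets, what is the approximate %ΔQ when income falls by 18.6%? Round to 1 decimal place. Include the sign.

-39.6%

%ΔQ ≈ η × %ΔI = 2.13 × (-18.6%) = -39.6%.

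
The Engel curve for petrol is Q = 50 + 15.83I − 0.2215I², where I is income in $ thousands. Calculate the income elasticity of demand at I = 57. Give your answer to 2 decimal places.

-2.31

At I = 57: Q = 232.6565.
dQ/dI = 15.83 − 0.443I = -9.42100.
η = (dQ/dI)·(I/Q) = -9.42100 × (57/232.6565) = -2.31.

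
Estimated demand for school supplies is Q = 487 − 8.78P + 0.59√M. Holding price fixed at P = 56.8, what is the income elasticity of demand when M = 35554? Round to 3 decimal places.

At P = 56.8, M = 35554: Q = 99.545.
Holding P constant, ∂Q/∂M = 0.59/(2√M) = 0.00156451.
η_M = (∂Q/∂M)·(M/Q) = 0.00156451 × (35554/99.545) = 0.559.

0.559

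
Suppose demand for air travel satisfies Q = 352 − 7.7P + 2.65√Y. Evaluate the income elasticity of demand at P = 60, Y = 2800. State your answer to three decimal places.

At P = 60, Y = 2800: Q = 30.225.
Holding P constant, ∂Q/∂Y = 2.65/(2√Y) = 0.0250401.
η_Y = (∂Q/∂Y)·(Y/Q) = 0.0250401 × (2800/30.225) = 2.320.

2.320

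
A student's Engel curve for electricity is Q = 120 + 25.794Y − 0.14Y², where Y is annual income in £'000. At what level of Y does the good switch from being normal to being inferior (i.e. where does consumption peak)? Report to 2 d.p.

dQ/dY = 25.794 − 0.28Y.
The good is inferior where dQ/dY < 0. Setting dQ/dY = 0 gives Y = 25.794 / 0.28 = 92.12.

92.12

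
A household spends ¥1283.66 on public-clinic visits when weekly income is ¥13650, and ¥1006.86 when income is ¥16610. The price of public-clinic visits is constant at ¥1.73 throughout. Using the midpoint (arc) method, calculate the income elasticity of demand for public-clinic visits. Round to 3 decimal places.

-1.235

With a constant price, Q₁ = 1283.66/1.73 = 742.000 and Q₂ = 1006.86/1.73 = 582.000 (equivalently, work directly with expenditure since P cancels).
Midpoint %ΔQ = (1006.86 − 1283.66)/1145.26 = -0.24169; midpoint %ΔI = (16610 − 13650)/15130 = 0.19564.
η = -0.24169 / 0.19564 = -1.235.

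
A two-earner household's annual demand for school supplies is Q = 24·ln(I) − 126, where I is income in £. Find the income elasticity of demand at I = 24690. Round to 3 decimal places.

At I = 24690: Q = 116.740.
dQ/dI = 24/I = 0.000972053 at this income.
η = (dQ/dI)·(I/Q) = 0.000972053 × (24690/116.740) = 0.206.

0.206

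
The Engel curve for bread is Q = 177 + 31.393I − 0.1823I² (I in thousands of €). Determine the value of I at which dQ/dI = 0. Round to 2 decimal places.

86.10

dQ/dI = 31.393 − 0.3646I.
The good is inferior where dQ/dI < 0. Setting dQ/dI = 0 gives I = 31.393 / 0.3646 = 86.10.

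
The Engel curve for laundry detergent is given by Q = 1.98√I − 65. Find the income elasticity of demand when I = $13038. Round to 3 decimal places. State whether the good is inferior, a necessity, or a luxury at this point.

0.702 (necessity)

At I = 13038: Q = 161.084.
dQ/dI = 1.98/(2√I) = 0.00867021 at this income.
η = (dQ/dI)·(I/Q) = 0.00867021 × (13038/161.084) = 0.702.
Since 0 < η < 1, the good is a necessity.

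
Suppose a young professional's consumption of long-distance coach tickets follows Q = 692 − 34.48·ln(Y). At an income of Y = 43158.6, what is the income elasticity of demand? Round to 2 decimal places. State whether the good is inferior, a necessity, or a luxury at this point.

At Y = 43158.6: Q = 324.007.
dQ/dY = -34.48/Y = -0.000798914 at this income.
η = (dQ/dY)·(Y/Q) = -0.000798914 × (43158.6/324.007) = -0.11.
Since η < 0, the good is an inferior good.

-0.11 (inferior good)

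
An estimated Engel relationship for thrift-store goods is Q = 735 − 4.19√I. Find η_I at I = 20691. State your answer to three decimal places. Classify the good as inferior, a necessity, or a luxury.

-2.278 (inferior good)

At I = 20691: Q = 132.295.
dQ/dI = -4.19/(2√I) = -0.0145644 at this income.
η = (dQ/dI)·(I/Q) = -0.0145644 × (20691/132.295) = -2.278.
Since η < 0, the good is an inferior good.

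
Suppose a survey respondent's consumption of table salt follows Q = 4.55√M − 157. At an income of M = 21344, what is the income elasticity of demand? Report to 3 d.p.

0.655

At M = 21344: Q = 507.736.
dQ/dM = 4.55/(2√M) = 0.015572 at this income.
η = (dQ/dM)·(M/Q) = 0.015572 × (21344/507.736) = 0.655.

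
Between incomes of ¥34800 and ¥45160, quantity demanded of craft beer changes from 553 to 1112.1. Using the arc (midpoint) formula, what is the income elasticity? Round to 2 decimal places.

ΔQ = 1112.1 − 553 = 559.1; midpoint Q̄ = (553 + 1112.1)/2 = 832.55.
ΔI = 45160 − 34800 = 10360; midpoint Ī = (34800 + 45160)/2 = 39980.
η = (ΔQ/Q̄) ÷ (ΔI/Ī) = (559.1/832.55) ÷ (10360/39980) = 2.59.

2.59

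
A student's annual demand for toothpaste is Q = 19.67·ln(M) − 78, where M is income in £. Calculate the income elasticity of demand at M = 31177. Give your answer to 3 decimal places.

0.157

At M = 31177: Q = 125.534.
dQ/dM = 19.67/M = 0.000630914 at this income.
η = (dQ/dM)·(M/Q) = 0.000630914 × (31177/125.534) = 0.157.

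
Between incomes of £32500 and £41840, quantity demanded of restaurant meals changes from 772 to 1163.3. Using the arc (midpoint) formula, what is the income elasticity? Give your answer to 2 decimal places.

ΔQ = 1163.3 − 772 = 391.3; midpoint Q̄ = (772 + 1163.3)/2 = 967.65.
ΔI = 41840 − 32500 = 9340; midpoint Ī = (32500 + 41840)/2 = 37170.
η = (ΔQ/Q̄) ÷ (ΔI/Ī) = (391.3/967.65) ÷ (9340/37170) = 1.61.

1.61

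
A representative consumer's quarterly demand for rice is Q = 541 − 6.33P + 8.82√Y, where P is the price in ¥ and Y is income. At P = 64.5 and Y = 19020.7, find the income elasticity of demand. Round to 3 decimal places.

0.451

At P = 64.5, Y = 19020.7: Q = 1349.130.
Holding P constant, ∂Q/∂Y = 8.82/(2√Y) = 0.0319761.
η_Y = (∂Q/∂Y)·(Y/Q) = 0.0319761 × (19020.7/1349.130) = 0.451.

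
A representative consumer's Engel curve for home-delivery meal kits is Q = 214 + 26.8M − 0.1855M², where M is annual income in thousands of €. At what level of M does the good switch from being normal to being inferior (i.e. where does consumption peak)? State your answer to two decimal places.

dQ/dM = 26.8 − 0.371M.
The good is inferior where dQ/dM < 0. Setting dQ/dM = 0 gives M = 26.8 / 0.371 = 72.24.

72.24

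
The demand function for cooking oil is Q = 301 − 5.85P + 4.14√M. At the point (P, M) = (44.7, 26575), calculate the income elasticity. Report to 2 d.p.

At P = 44.7, M = 26575: Q = 714.401.
Holding P constant, ∂Q/∂M = 4.14/(2√M) = 0.012698.
η_M = (∂Q/∂M)·(M/Q) = 0.012698 × (26575/714.401) = 0.47.

0.47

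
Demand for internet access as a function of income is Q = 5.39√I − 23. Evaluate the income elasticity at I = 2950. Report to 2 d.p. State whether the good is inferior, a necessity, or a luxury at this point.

At I = 2950: Q = 269.752.
dQ/dI = 5.39/(2√I) = 0.049619 at this income.
η = (dQ/dI)·(I/Q) = 0.049619 × (2950/269.752) = 0.54.
Since 0 < η < 1, the good is a necessity.

0.54 (necessity)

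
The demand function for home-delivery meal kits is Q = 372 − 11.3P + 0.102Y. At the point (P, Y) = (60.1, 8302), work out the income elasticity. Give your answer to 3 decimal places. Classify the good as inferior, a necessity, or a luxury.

At P = 60.1, Y = 8302: Q = 539.674.
Holding P constant, ∂Q/∂Y = 0.102.
η_Y = (∂Q/∂Y)·(Y/Q) = 0.102 × (8302/539.674) = 1.569.
Since η > 1, this is a luxury.

1.569 (luxury)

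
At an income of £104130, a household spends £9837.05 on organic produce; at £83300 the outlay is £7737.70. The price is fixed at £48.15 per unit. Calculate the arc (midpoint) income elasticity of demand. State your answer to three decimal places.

With a constant price, Q₁ = 9837.05/48.15 = 204.300 and Q₂ = 7737.70/48.15 = 160.700 (equivalently, work directly with expenditure since P cancels).
Midpoint %ΔQ = (7737.70 − 9837.05)/8787.38 = -0.23891; midpoint %ΔI = (83300 − 104130)/93715 = -0.22227.
η = -0.23891 / -0.22227 = 1.075.

1.075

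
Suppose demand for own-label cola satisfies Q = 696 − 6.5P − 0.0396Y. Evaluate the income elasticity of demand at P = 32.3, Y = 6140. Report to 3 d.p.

At P = 32.3, Y = 6140: Q = 242.906.
Holding P constant, ∂Q/∂Y = −0.0396.
η_Y = (∂Q/∂Y)·(Y/Q) = -0.0396 × (6140/242.906) = -1.001.

-1.001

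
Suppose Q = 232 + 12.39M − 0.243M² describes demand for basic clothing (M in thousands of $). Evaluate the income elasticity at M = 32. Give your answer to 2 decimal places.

-0.27

At M = 32: Q = 379.6480.
dQ/dM = 12.39 − 0.486M = -3.16200.
η = (dQ/dM)·(M/Q) = -3.16200 × (32/379.6480) = -0.27.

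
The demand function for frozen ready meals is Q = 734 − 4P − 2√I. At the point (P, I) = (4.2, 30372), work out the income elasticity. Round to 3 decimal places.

At P = 4.2, I = 30372: Q = 368.649.
Holding P constant, ∂Q/∂I = -2/(2√I) = -0.00573804.
η_I = (∂Q/∂I)·(I/Q) = -0.00573804 × (30372/368.649) = -0.473.

-0.473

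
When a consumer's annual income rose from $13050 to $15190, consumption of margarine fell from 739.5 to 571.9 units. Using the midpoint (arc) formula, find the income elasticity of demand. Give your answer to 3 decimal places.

ΔQ = 571.9 − 739.5 = -167.6; midpoint Q̄ = (739.5 + 571.9)/2 = 655.7.
ΔI = 15190 − 13050 = 2140; midpoint Ī = (13050 + 15190)/2 = 14120.
η = (ΔQ/Q̄) ÷ (ΔI/Ī) = (-167.6/655.7) ÷ (2140/14120) = -1.687.

-1.687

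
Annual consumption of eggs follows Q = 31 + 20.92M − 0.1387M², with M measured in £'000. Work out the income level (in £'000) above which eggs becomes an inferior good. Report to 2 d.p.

75.41

dQ/dM = 20.92 − 0.2774M.
The good is inferior where dQ/dM < 0. Setting dQ/dM = 0 gives M = 20.92 / 0.2774 = 75.41.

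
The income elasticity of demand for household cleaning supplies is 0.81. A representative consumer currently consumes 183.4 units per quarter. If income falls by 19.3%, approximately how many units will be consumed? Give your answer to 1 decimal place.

%ΔQ ≈ η × %ΔI = 0.81 × (-19.3%) = -15.633%.
New Q ≈ 183.4 × (1 − 0.15633) = 154.7.

154.7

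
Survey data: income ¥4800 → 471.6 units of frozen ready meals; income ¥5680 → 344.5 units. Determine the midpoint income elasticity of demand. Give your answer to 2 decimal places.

ΔQ = 344.5 − 471.6 = -127.1; midpoint Q̄ = (471.6 + 344.5)/2 = 408.05.
ΔI = 5680 − 4800 = 880; midpoint Ī = (4800 + 5680)/2 = 5240.
η = (ΔQ/Q̄) ÷ (ΔI/Ī) = (-127.1/408.05) ÷ (880/5240) = -1.85.

-1.85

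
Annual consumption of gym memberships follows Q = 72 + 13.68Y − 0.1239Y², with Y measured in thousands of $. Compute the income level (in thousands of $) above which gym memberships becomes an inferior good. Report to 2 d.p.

dQ/dY = 13.68 − 0.2478Y.
The good is inferior where dQ/dY < 0. Setting dQ/dY = 0 gives Y = 13.68 / 0.2478 = 55.21.

55.21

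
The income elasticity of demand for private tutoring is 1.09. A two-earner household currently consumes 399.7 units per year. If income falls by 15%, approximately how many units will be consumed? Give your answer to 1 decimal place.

%ΔQ ≈ η × %ΔI = 1.09 × (-15%) = -16.35%.
New Q ≈ 399.7 × (1 − 0.1635) = 334.3.

334.3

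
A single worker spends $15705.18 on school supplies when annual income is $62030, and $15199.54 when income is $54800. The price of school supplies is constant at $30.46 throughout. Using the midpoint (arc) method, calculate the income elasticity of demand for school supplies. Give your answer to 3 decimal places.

0.264

With a constant price, Q₁ = 15705.18/30.46 = 515.600 and Q₂ = 15199.54/30.46 = 499.000 (equivalently, work directly with expenditure since P cancels).
Midpoint %ΔQ = (15199.54 − 15705.18)/15452.36 = -0.03272; midpoint %ΔI = (54800 − 62030)/58415 = -0.12377.
η = -0.03272 / -0.12377 = 0.264.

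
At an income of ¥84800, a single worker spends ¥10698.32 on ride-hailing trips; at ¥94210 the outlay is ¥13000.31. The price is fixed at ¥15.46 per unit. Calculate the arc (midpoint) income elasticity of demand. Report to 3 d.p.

1.848

With a constant price, Q₁ = 10698.32/15.46 = 692.000 and Q₂ = 13000.31/15.46 = 840.900 (equivalently, work directly with expenditure since P cancels).
Midpoint %ΔQ = (13000.31 − 10698.32)/11849.31 = 0.19427; midpoint %ΔI = (94210 − 84800)/89505 = 0.10513.
η = 0.19427 / 0.10513 = 1.848.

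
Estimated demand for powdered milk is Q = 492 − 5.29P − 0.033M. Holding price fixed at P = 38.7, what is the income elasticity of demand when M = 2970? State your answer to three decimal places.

At P = 38.7, M = 2970: Q = 189.267.
Holding P constant, ∂Q/∂M = −0.033.
η_M = (∂Q/∂M)·(M/Q) = -0.033 × (2970/189.267) = -0.518.

-0.518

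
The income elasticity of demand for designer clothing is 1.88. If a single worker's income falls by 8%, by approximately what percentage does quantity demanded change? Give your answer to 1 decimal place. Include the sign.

%ΔQ ≈ η × %ΔI = 1.88 × (-8%) = -15.0%.

-15.0%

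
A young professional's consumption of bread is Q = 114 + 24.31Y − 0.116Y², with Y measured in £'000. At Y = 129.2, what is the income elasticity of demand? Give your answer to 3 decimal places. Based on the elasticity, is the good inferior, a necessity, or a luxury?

At Y = 129.2: Q = 1318.5058.
dQ/dY = 24.31 − 0.232Y = -5.66440.
η = (dQ/dY)·(Y/Q) = -5.66440 × (129.2/1318.5058) = -0.555.
η < 0 ⇒ inferior good.

-0.555 (inferior good)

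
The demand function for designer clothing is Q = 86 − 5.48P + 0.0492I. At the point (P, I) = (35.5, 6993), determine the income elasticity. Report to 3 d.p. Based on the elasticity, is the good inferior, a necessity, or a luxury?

At P = 35.5, I = 6993: Q = 235.516.
Holding P constant, ∂Q/∂I = 0.0492.
η_I = (∂Q/∂I)·(I/Q) = 0.0492 × (6993/235.516) = 1.461.
Since η > 1, this is a luxury.

1.461 (luxury)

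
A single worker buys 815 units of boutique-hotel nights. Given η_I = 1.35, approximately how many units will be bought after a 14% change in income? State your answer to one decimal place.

969.0

%ΔQ ≈ η × %ΔI = 1.35 × 14% = 18.9%.
New Q ≈ 815 × (1 + 0.189) = 969.0.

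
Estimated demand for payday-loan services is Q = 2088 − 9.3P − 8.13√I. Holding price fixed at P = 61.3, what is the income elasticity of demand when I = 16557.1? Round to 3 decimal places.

At P = 61.3, I = 16557.1: Q = 471.787.
Holding P constant, ∂Q/∂I = -8.13/(2√I) = -0.0315914.
η_I = (∂Q/∂I)·(I/Q) = -0.0315914 × (16557.1/471.787) = -1.109.

-1.109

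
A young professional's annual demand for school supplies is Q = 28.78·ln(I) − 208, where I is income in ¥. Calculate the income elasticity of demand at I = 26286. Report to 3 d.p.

0.339

At I = 26286: Q = 84.888.
dQ/dI = 28.78/I = 0.00109488 at this income.
η = (dQ/dI)·(I/Q) = 0.00109488 × (26286/84.888) = 0.339.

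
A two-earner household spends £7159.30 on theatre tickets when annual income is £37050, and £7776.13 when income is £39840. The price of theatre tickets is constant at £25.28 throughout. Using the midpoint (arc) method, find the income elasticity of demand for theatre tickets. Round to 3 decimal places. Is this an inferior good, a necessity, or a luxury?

1.138 (luxury)

With a constant price, Q₁ = 7159.30/25.28 = 283.200 and Q₂ = 7776.13/25.28 = 307.600 (equivalently, work directly with expenditure since P cancels).
Midpoint %ΔQ = (7776.13 − 7159.30)/7467.72 = 0.08260; midpoint %ΔI = (39840 − 37050)/38445 = 0.07257.
η = 0.08260 / 0.07257 = 1.138.
η > 1 ⇒ luxury.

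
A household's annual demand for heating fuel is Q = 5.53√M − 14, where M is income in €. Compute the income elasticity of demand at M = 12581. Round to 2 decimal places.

0.51

At M = 12581: Q = 606.273.
dQ/dM = 5.53/(2√M) = 0.0246512 at this income.
η = (dQ/dM)·(M/Q) = 0.0246512 × (12581/606.273) = 0.51.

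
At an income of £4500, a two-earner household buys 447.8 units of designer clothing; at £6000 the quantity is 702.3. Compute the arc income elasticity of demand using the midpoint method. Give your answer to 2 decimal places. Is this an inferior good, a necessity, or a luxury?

1.55 (luxury)

ΔQ = 702.3 − 447.8 = 254.5; midpoint Q̄ = (447.8 + 702.3)/2 = 575.05.
ΔI = 6000 − 4500 = 1500; midpoint Ī = (4500 + 6000)/2 = 5250.
η = (ΔQ/Q̄) ÷ (ΔI/Ī) = (254.5/575.05) ÷ (1500/5250) = 1.55.
η > 1 ⇒ luxury.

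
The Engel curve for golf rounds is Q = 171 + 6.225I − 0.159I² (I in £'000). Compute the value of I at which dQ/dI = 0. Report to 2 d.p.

dQ/dI = 6.225 − 0.318I.
The good is inferior where dQ/dI < 0. Setting dQ/dI = 0 gives I = 6.225 / 0.318 = 19.58.

19.58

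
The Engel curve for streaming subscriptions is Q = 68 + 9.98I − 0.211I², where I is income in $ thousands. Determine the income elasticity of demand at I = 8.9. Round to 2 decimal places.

At I = 8.9: Q = 140.1087.
dQ/dI = 9.98 − 0.422I = 6.22420.
η = (dQ/dI)·(I/Q) = 6.22420 × (8.9/140.1087) = 0.40.

0.40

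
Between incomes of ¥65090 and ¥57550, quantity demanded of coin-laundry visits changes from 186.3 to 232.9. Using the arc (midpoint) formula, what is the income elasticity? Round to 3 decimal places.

ΔQ = 232.9 − 186.3 = 46.6; midpoint Q̄ = (186.3 + 232.9)/2 = 209.6.
ΔI = 57550 − 65090 = -7540; midpoint Ī = (65090 + 57550)/2 = 61320.
η = (ΔQ/Q̄) ÷ (ΔI/Ī) = (46.6/209.6) ÷ (-7540/61320) = -1.808.

-1.808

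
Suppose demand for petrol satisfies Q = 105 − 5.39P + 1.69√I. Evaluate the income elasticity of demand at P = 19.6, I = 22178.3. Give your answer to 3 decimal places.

At P = 19.6, I = 22178.3: Q = 251.037.
Holding P constant, ∂Q/∂I = 1.69/(2√I) = 0.00567404.
η_I = (∂Q/∂I)·(I/Q) = 0.00567404 × (22178.3/251.037) = 0.501.

0.501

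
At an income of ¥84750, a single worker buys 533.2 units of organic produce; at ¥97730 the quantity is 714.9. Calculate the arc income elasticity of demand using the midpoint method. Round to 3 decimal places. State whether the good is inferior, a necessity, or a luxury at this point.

ΔQ = 714.9 − 533.2 = 181.7; midpoint Q̄ = (533.2 + 714.9)/2 = 624.05.
ΔI = 97730 − 84750 = 12980; midpoint Ī = (84750 + 97730)/2 = 91240.
η = (ΔQ/Q̄) ÷ (ΔI/Ī) = (181.7/624.05) ÷ (12980/91240) = 2.047.
η > 1 ⇒ luxury.

2.047 (luxury)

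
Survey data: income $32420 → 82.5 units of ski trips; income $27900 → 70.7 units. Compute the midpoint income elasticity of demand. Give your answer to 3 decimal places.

ΔQ = 70.7 − 82.5 = -11.8; midpoint Q̄ = (82.5 + 70.7)/2 = 76.6.
ΔI = 27900 − 32420 = -4520; midpoint Ī = (32420 + 27900)/2 = 30160.
η = (ΔQ/Q̄) ÷ (ΔI/Ī) = (-11.8/76.6) ÷ (-4520/30160) = 1.028.

1.028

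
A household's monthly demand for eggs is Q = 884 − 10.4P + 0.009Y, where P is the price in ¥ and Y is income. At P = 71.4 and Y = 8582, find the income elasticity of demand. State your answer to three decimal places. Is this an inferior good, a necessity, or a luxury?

0.353 (necessity)

At P = 71.4, Y = 8582: Q = 218.678.
Holding P constant, ∂Q/∂Y = 0.009.
η_Y = (∂Q/∂Y)·(Y/Q) = 0.009 × (8582/218.678) = 0.353.
Since 0 < η < 1, this is a necessity.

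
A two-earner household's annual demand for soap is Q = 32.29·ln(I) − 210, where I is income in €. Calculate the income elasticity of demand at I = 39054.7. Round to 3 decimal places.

0.246

At I = 39054.7: Q = 131.393.
dQ/dI = 32.29/I = 0.000826789 at this income.
η = (dQ/dI)·(I/Q) = 0.000826789 × (39054.7/131.393) = 0.246.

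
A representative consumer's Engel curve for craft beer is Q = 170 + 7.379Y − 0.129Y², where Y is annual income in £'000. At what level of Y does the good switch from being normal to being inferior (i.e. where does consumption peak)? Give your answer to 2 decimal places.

28.60

dQ/dY = 7.379 − 0.258Y.
The good is inferior where dQ/dY < 0. Setting dQ/dY = 0 gives Y = 7.379 / 0.258 = 28.60.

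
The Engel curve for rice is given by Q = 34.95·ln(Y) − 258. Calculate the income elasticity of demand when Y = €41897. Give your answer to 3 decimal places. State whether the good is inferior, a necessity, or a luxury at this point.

At Y = 41897: Q = 113.972.
dQ/dY = 34.95/Y = 0.000834189 at this income.
η = (dQ/dY)·(Y/Q) = 0.000834189 × (41897/113.972) = 0.307.
Since 0 < η < 1, the good is a necessity.

0.307 (necessity)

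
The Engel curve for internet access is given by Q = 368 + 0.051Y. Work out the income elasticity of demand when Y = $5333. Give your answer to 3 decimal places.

At Y = 5333: Q = 639.983.
dQ/dY = 0.051.
η = (dQ/dY)·(Y/Q) = 0.051 × (5333/639.983) = 0.425.

0.425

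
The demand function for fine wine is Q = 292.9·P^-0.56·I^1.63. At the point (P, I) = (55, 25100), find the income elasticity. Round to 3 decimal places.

1.630

For a multiplicative demand Q = A·P^α·I^β, the income elasticity is β everywhere.
Here β = 1.63, so η = 1.630.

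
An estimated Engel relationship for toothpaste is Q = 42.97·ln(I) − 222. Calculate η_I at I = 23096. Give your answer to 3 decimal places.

0.205

At I = 23096: Q = 209.737.
dQ/dI = 42.97/I = 0.0018605 at this income.
η = (dQ/dI)·(I/Q) = 0.0018605 × (23096/209.737) = 0.205.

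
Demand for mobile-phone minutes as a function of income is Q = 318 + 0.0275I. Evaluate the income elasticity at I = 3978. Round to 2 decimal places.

At I = 3978: Q = 427.395.
dQ/dI = 0.0275.
η = (dQ/dI)·(I/Q) = 0.0275 × (3978/427.395) = 0.26.

0.26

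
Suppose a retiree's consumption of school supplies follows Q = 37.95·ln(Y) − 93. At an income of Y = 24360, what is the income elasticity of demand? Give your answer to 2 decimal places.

0.13

At Y = 24360: Q = 290.321.
dQ/dY = 37.95/Y = 0.00155788 at this income.
η = (dQ/dY)·(Y/Q) = 0.00155788 × (24360/290.321) = 0.13.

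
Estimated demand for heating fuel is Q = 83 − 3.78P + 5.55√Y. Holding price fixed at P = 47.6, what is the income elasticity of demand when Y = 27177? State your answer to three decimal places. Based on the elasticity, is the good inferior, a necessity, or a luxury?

0.559 (necessity)

At P = 47.6, Y = 27177: Q = 818.014.
Holding P constant, ∂Q/∂Y = 5.55/(2√Y) = 0.016833.
η_Y = (∂Q/∂Y)·(Y/Q) = 0.016833 × (27177/818.014) = 0.559.
Since 0 < η < 1, this is a necessity.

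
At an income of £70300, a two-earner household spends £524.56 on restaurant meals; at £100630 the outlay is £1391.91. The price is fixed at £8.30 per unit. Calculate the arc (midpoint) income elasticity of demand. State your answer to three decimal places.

2.551

With a constant price, Q₁ = 524.56/8.30 = 63.200 and Q₂ = 1391.91/8.30 = 167.700 (equivalently, work directly with expenditure since P cancels).
Midpoint %ΔQ = (1391.91 − 524.56)/958.24 = 0.90515; midpoint %ΔI = (100630 − 70300)/85465 = 0.35488.
η = 0.90515 / 0.35488 = 2.551.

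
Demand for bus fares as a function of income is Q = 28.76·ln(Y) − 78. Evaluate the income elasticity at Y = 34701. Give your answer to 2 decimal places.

0.13

At Y = 34701: Q = 222.672.
dQ/dY = 28.76/Y = 0.000828795 at this income.
η = (dQ/dY)·(Y/Q) = 0.000828795 × (34701/222.672) = 0.13.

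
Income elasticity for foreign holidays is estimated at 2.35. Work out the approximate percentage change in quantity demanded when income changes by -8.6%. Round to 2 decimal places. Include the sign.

%ΔQ ≈ η × %ΔI = 2.35 × (-8.6%) = -20.21%.

-20.21%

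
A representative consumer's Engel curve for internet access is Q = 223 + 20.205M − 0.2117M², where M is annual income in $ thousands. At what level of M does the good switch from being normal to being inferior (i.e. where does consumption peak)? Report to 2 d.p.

47.72

dQ/dM = 20.205 − 0.4234M.
The good is inferior where dQ/dM < 0. Setting dQ/dM = 0 gives M = 20.205 / 0.4234 = 47.72.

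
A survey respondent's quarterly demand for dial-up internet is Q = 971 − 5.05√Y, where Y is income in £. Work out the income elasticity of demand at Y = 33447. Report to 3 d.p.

-9.736

At Y = 33447: Q = 47.430.
dQ/dY = -5.05/(2√Y) = -0.0138065 at this income.
η = (dQ/dY)·(Y/Q) = -0.0138065 × (33447/47.430) = -9.736.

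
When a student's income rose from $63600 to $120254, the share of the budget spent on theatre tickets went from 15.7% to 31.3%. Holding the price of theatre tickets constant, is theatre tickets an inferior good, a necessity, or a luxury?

The budget share rises as income rises, so η > 1.

luxury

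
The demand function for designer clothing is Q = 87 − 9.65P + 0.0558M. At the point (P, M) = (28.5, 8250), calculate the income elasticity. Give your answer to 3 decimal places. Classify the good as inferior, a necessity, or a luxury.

At P = 28.5, M = 8250: Q = 272.325.
Holding P constant, ∂Q/∂M = 0.0558.
η_M = (∂Q/∂M)·(M/Q) = 0.0558 × (8250/272.325) = 1.690.
Since η > 1, this is a luxury.

1.690 (luxury)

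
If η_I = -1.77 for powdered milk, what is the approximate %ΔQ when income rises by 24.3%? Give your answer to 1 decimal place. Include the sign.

%ΔQ ≈ η × %ΔI = -1.77 × 24.3% = -43.0%.

-43.0%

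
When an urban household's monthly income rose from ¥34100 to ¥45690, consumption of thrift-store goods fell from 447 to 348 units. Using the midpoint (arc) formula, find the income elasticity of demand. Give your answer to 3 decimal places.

ΔQ = 348 − 447 = -99; midpoint Q̄ = (447 + 348)/2 = 397.5.
ΔI = 45690 − 34100 = 11590; midpoint Ī = (34100 + 45690)/2 = 39895.
η = (ΔQ/Q̄) ÷ (ΔI/Ī) = (-99/397.5) ÷ (11590/39895) = -0.857.

-0.857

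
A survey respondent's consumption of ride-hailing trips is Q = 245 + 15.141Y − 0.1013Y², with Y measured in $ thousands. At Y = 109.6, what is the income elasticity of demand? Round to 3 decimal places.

At Y = 109.6: Q = 687.6218.
dQ/dY = 15.141 − 0.2026Y = -7.06396.
η = (dQ/dY)·(Y/Q) = -7.06396 × (109.6/687.6218) = -1.126.

-1.126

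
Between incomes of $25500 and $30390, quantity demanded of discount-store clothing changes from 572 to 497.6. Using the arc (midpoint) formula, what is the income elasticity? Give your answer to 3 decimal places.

ΔQ = 497.6 − 572 = -74.4; midpoint Q̄ = (572 + 497.6)/2 = 534.8.
ΔI = 30390 − 25500 = 4890; midpoint Ī = (25500 + 30390)/2 = 27945.
η = (ΔQ/Q̄) ÷ (ΔI/Ī) = (-74.4/534.8) ÷ (4890/27945) = -0.795.

-0.795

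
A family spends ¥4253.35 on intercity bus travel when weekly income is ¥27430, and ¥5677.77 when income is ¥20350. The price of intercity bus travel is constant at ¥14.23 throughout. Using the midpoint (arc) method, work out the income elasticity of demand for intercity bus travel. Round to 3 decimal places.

With a constant price, Q₁ = 4253.35/14.23 = 298.900 and Q₂ = 5677.77/14.23 = 399.000 (equivalently, work directly with expenditure since P cancels).
Midpoint %ΔQ = (5677.77 − 4253.35)/4965.56 = 0.28686; midpoint %ΔI = (20350 − 27430)/23890 = -0.29636.
η = 0.28686 / -0.29636 = -0.968.

-0.968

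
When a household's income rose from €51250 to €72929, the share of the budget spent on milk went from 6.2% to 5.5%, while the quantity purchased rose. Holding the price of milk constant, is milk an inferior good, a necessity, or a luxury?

necessity

Quantity rises but the budget share falls as income rises, so 0 < η < 1.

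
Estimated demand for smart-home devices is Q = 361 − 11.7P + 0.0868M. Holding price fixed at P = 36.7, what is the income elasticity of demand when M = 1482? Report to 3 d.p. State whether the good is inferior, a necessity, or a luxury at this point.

At P = 36.7, M = 1482: Q = 60.248.
Holding P constant, ∂Q/∂M = 0.0868.
η_M = (∂Q/∂M)·(M/Q) = 0.0868 × (1482/60.248) = 2.135.
Since η > 1, this is a luxury.

2.135 (luxury)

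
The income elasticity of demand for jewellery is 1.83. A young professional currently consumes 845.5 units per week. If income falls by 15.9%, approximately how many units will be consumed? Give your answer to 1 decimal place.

599.5

%ΔQ ≈ η × %ΔI = 1.83 × (-15.9%) = -29.097%.
New Q ≈ 845.5 × (1 − 0.29097) = 599.5.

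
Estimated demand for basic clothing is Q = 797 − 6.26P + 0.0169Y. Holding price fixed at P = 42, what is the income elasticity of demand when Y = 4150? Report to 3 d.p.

At P = 42, Y = 4150: Q = 604.215.
Holding P constant, ∂Q/∂Y = 0.0169.
η_Y = (∂Q/∂Y)·(Y/Q) = 0.0169 × (4150/604.215) = 0.116.

0.116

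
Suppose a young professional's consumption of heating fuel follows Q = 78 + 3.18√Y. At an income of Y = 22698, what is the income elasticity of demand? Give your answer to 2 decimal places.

At Y = 22698: Q = 557.094.
dQ/dY = 3.18/(2√Y) = 0.0105537 at this income.
η = (dQ/dY)·(Y/Q) = 0.0105537 × (22698/557.094) = 0.43.

0.43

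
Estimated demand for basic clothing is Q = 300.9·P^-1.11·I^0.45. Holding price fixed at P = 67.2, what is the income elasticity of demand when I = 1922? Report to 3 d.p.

0.450

For a multiplicative demand Q = A·P^α·I^β, the income elasticity is β everywhere.
Here β = 0.45, so η = 0.450.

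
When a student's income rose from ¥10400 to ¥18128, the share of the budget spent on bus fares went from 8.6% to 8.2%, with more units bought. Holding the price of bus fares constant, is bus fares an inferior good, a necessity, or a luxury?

necessity

Quantity rises but the budget share falls as income rises, so 0 < η < 1.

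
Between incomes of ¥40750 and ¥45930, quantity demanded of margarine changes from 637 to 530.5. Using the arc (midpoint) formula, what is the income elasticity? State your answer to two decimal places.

ΔQ = 530.5 − 637 = -106.5; midpoint Q̄ = (637 + 530.5)/2 = 583.75.
ΔI = 45930 − 40750 = 5180; midpoint Ī = (40750 + 45930)/2 = 43340.
η = (ΔQ/Q̄) ÷ (ΔI/Ī) = (-106.5/583.75) ÷ (5180/43340) = -1.53.

-1.53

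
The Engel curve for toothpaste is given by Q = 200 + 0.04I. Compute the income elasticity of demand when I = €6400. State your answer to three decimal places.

0.561

At I = 6400: Q = 456.000.
dQ/dI = 0.04.
η = (dQ/dI)·(I/Q) = 0.04 × (6400/456.000) = 0.561.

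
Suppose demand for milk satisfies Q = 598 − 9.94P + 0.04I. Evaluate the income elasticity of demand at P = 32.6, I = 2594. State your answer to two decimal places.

0.27

At P = 32.6, I = 2594: Q = 377.716.
Holding P constant, ∂Q/∂I = 0.04.
η_I = (∂Q/∂I)·(I/Q) = 0.04 × (2594/377.716) = 0.27.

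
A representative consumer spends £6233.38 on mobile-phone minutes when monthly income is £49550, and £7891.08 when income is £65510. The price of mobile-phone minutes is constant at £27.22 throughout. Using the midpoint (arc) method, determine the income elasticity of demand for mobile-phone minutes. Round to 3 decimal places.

0.846

With a constant price, Q₁ = 6233.38/27.22 = 229.000 and Q₂ = 7891.08/27.22 = 289.900 (equivalently, work directly with expenditure since P cancels).
Midpoint %ΔQ = (7891.08 − 6233.38)/7062.23 = 0.23473; midpoint %ΔI = (65510 − 49550)/57530 = 0.27742.
η = 0.23473 / 0.27742 = 0.846.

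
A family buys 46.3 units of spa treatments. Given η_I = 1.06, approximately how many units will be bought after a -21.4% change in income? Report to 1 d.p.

%ΔQ ≈ η × %ΔI = 1.06 × (-21.4%) = -22.684%.
New Q ≈ 46.3 × (1 − 0.22684) = 35.8.

35.8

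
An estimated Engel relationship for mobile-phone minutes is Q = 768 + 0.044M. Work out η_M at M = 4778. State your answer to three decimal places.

At M = 4778: Q = 978.232.
dQ/dM = 0.044.
η = (dQ/dM)·(M/Q) = 0.044 × (4778/978.232) = 0.215.

0.215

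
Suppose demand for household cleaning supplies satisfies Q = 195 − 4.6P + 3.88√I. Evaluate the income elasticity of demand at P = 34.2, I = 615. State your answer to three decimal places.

At P = 34.2, I = 615: Q = 133.901.
Holding P constant, ∂Q/∂I = 3.88/(2√I) = 0.0782284.
η_I = (∂Q/∂I)·(I/Q) = 0.0782284 × (615/133.901) = 0.359.

0.359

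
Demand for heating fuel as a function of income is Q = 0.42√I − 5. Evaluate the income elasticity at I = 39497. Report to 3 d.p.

At I = 39497: Q = 78.470.
dQ/dI = 0.42/(2√I) = 0.00105666 at this income.
η = (dQ/dI)·(I/Q) = 0.00105666 × (39497/78.470) = 0.532.

0.532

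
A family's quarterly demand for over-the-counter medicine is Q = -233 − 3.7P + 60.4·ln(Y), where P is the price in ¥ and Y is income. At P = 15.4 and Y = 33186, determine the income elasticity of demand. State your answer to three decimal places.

0.178

At P = 15.4, Y = 33186: Q = 338.777.
Holding P constant, ∂Q/∂Y = 60.4/Y = 0.00182004.
η_Y = (∂Q/∂Y)·(Y/Q) = 0.00182004 × (33186/338.777) = 0.178.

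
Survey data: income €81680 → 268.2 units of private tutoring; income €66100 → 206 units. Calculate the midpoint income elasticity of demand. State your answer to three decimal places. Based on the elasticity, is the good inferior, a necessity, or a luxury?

ΔQ = 206 − 268.2 = -62.2; midpoint Q̄ = (268.2 + 206)/2 = 237.1.
ΔI = 66100 − 81680 = -15580; midpoint Ī = (81680 + 66100)/2 = 73890.
η = (ΔQ/Q̄) ÷ (ΔI/Ī) = (-62.2/237.1) ÷ (-15580/73890) = 1.244.
η > 1 ⇒ luxury.

1.244 (luxury)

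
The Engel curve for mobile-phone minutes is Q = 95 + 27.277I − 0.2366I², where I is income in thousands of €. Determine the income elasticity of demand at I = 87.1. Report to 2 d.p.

-1.80

At I = 87.1: Q = 675.8821.
dQ/dI = 27.277 − 0.4732I = -13.93872.
η = (dQ/dI)·(I/Q) = -13.93872 × (87.1/675.8821) = -1.80.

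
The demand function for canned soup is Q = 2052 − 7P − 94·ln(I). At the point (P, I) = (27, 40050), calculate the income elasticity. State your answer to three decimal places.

At P = 27, I = 40050: Q = 866.799.
Holding P constant, ∂Q/∂I = -94/I = -0.00234707.
η_I = (∂Q/∂I)·(I/Q) = -0.00234707 × (40050/866.799) = -0.108.

-0.108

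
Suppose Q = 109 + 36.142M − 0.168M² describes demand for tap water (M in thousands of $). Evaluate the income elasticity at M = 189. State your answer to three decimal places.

At M = 189: Q = 938.7100.
dQ/dM = 36.142 − 0.336M = -27.36200.
η = (dQ/dM)·(M/Q) = -27.36200 × (189/938.7100) = -5.509.

-5.509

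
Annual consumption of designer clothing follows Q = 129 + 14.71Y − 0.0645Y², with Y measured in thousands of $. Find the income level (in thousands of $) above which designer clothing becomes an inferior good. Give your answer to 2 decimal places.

dQ/dY = 14.71 − 0.129Y.
The good is inferior where dQ/dY < 0. Setting dQ/dY = 0 gives Y = 14.71 / 0.129 = 114.03.

114.03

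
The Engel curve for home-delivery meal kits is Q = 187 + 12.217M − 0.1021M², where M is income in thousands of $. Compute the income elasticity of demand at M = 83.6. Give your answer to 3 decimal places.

-0.820

At M = 83.6: Q = 494.7684.
dQ/dM = 12.217 − 0.2042M = -4.85412.
η = (dQ/dM)·(M/Q) = -4.85412 × (83.6/494.7684) = -0.820.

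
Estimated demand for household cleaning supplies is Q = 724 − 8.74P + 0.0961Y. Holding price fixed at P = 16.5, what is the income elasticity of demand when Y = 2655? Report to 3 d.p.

0.306

At P = 16.5, Y = 2655: Q = 834.936.
Holding P constant, ∂Q/∂Y = 0.0961.
η_Y = (∂Q/∂Y)·(Y/Q) = 0.0961 × (2655/834.936) = 0.306.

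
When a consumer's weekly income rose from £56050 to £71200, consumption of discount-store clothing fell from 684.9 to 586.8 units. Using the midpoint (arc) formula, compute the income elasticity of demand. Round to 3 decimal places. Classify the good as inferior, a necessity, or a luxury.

ΔQ = 586.8 − 684.9 = -98.1; midpoint Q̄ = (684.9 + 586.8)/2 = 635.85.
ΔI = 71200 − 56050 = 15150; midpoint Ī = (56050 + 71200)/2 = 63625.
η = (ΔQ/Q̄) ÷ (ΔI/Ī) = (-98.1/635.85) ÷ (15150/63625) = -0.648.
η < 0 ⇒ inferior good.

-0.648 (inferior good)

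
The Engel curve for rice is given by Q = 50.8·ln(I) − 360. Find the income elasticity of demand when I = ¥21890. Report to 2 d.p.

0.34

At I = 21890: Q = 147.684.
dQ/dI = 50.8/I = 0.00232069 at this income.
η = (dQ/dI)·(I/Q) = 0.00232069 × (21890/147.684) = 0.34.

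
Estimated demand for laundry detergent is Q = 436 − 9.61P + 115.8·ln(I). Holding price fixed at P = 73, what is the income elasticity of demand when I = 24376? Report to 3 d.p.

At P = 73, I = 24376: Q = 904.207.
Holding P constant, ∂Q/∂I = 115.8/I = 0.00475057.
η_I = (∂Q/∂I)·(I/Q) = 0.00475057 × (24376/904.207) = 0.128.

0.128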